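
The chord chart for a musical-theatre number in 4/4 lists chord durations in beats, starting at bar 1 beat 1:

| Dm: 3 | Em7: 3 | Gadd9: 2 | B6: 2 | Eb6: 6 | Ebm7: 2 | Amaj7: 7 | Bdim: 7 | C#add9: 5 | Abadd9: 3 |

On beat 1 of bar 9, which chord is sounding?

Beat 1 of bar 9 is beat (9−1)×4 + 1 = 33 overall.
Running totals: Dm ends at 3, Em7 ends at 6, Gadd9 ends at 8, B6 ends at 10, Eb6 ends at 16, Ebm7 ends at 18, Amaj7 ends at 25, Bdim ends at 32, C#add9 ends at 37.
Beat 33 falls within C#add9.

C#add9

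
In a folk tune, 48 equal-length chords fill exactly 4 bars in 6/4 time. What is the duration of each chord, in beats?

4 bars × 6 beats/bar = 24 beats total.
24 beats ÷ 48 chords = 0.5 beats per chord.
(That is an eighth note.)

0.5 beats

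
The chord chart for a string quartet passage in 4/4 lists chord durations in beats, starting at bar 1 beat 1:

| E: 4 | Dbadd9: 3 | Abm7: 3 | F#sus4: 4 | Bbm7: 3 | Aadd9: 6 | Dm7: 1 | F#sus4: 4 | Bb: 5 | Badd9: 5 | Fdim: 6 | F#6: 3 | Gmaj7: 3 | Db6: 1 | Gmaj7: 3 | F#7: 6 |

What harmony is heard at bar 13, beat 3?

Beat 3 of bar 13 is beat (13−1)×4 + 3 = 51 overall.
Running totals: E ends at 4, Dbadd9 ends at 7, Abm7 ends at 10, F#sus4 ends at 14, Bbm7 ends at 17, Aadd9 ends at 23, Dm7 ends at 24, F#sus4 ends at 28, Bb ends at 33, Badd9 ends at 38, Fdim ends at 44, F#6 ends at 47, Gmaj7 ends at 50, Db6 ends at 51.
Beat 51 falls within Db6.

Db6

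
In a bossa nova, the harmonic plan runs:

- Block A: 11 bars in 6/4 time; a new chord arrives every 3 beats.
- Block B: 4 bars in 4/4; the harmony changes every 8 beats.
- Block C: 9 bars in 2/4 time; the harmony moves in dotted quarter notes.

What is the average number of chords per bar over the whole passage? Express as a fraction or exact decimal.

A: 11 × 6 = 66 beats ÷ 3 = 22 chords.
B: 4 × 4 = 16 beats ÷ 8 = 2 chords.
C: 9 × 2 = 18 beats ÷ 1.5 = 12 chords.
Overall: 36 chords over 24 bars → 36/24 = 1.5 chords per bar.

1.5 chords per bar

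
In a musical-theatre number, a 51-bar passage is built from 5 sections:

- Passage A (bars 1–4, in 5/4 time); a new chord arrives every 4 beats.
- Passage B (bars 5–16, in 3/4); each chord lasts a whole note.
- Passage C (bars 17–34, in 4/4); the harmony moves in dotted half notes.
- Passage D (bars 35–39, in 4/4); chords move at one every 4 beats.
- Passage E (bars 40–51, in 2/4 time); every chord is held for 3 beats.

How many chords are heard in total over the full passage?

A has 20 beats and chords last 4 each, so 5 chords.
B has 36 beats and chords last 4 each, so 9 chords.
C has 72 beats and chords last 3 each, so 24 chords.
D has 20 beats and chords last 4 each, so 5 chords.
E has 24 beats and chords last 3 each, so 8 chords.
Total: 5 + 9 + 24 + 5 + 8 = 51.

51 chords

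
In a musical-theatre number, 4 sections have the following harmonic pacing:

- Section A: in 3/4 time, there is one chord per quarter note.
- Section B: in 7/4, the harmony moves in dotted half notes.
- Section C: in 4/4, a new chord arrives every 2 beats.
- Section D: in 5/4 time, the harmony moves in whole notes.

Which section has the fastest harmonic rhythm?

Section A

A: each chord is 1 beat in 3/4, so 3 per bar.
B: each chord is 3 beats in 7/4, so 7/3 per bar.
C: each chord is 2 beats in 4/4, so 2 per bar.
D: each chord is 4 beats in 5/4, so 1.25 per bar.
Fastest is A at 3 chords/bar.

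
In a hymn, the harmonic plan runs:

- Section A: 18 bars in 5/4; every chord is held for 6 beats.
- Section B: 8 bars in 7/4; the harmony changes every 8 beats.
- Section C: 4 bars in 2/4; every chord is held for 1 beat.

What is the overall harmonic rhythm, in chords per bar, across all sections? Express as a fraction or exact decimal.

A: 18 bars of 5 beats is 90 beats; at 6 beats each that's 15 chords.
B: 8 bars of 7 beats is 56 beats; at 8 beats each that's 7 chords.
C: 4 bars of 2 beats is 8 beats; at 1 beat each that's 8 chords.
Overall: 30 chords over 30 bars → 30/30 = 1 chords per bar.

1 chords per bar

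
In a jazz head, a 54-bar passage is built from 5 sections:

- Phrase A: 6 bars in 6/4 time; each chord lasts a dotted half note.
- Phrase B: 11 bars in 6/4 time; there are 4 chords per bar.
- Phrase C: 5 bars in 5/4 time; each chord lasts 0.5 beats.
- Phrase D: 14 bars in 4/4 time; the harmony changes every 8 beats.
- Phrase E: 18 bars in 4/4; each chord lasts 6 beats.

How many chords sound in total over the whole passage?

125 chords

A: 6 bars × 6 beats = 36 beats; 3 beats/chord → 12 chords.
B: 11 bars × 6 beats = 66 beats; 1.5 beats/chord → 44 chords.
C: 5 bars × 5 beats = 25 beats; 0.5 beats/chord → 50 chords.
D: 14 bars × 4 beats = 56 beats; 8 beats/chord → 7 chords.
E: 18 bars × 4 beats = 72 beats; 6 beats/chord → 12 chords.
Total: 12 + 44 + 50 + 7 + 12 = 125.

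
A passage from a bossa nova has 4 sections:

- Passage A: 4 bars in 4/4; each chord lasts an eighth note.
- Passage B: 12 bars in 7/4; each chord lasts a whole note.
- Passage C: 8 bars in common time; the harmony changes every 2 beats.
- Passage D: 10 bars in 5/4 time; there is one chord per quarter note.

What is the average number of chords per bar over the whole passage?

3.5 chords per bar

A: 4 bars of 4 beats is 16 beats; at 0.5 beats each that's 32 chords.
B: 12 bars of 7 beats is 84 beats; at 4 beats each that's 21 chords.
C: 8 bars of 4 beats is 32 beats; at 2 beats each that's 16 chords.
D: 10 bars of 5 beats is 50 beats; at 1 beat each that's 50 chords.
Overall: 119 chords over 34 bars → 119/34 = 3.5 chords per bar.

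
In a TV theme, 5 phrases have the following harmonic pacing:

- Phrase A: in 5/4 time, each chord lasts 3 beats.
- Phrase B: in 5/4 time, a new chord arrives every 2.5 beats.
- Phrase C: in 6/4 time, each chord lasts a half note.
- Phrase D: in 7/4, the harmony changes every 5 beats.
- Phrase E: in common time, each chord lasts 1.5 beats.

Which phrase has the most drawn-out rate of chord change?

A: each chord is 3 beats in 5/4, so 5/3 per bar.
B: each chord is 2.5 beats in 5/4, so 2 per bar.
C: each chord is 2 beats in 6/4, so 3 per bar.
D: each chord is 5 beats in 7/4, so 1.4 per bar.
E: each chord is 1.5 beats in 4/4, so 8/3 per bar.
Slowest is D at 1.4 chords/bar.

Phrase D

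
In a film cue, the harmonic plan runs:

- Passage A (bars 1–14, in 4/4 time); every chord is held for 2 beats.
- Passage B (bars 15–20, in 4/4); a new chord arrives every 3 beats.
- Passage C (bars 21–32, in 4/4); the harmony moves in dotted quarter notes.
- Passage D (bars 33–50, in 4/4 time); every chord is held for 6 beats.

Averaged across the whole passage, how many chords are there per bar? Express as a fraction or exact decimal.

A: 14 bars of 4 beats is 56 beats; at 2 beats each that's 28 chords.
B: 6 bars of 4 beats is 24 beats; at 3 beats each that's 8 chords.
C: 12 bars of 4 beats is 48 beats; at 1.5 beats each that's 32 chords.
D: 18 bars of 4 beats is 72 beats; at 6 beats each that's 12 chords.
Overall: 80 chords over 50 bars → 80/50 = 1.6 chords per bar.

1.6 chords per bar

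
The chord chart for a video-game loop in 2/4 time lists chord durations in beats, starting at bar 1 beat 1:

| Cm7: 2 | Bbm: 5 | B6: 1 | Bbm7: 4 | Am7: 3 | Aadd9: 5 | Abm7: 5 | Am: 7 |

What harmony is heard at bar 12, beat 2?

Beat 2 of bar 12 is beat (12−1)×2 + 2 = 24 overall.
Running totals: Cm7 ends at 2, Bbm ends at 7, B6 ends at 8, Bbm7 ends at 12, Am7 ends at 15, Aadd9 ends at 20, Abm7 ends at 25.
Beat 24 falls within Abm7.

Abm7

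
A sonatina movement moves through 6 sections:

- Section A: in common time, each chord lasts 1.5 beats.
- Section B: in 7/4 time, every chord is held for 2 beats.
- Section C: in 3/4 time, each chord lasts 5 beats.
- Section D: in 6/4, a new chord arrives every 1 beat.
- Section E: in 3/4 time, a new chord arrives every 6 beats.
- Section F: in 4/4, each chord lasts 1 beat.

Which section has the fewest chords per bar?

A: 4/1.5 = 8/3 chords/bar.
B: 7/2 = 3.5 chords/bar.
C: 3/5 = 0.6 chords/bar.
D: 6/1 = 6 chords/bar.
E: 3/6 = 0.5 chords/bar.
F: 4/1 = 4 chords/bar.
Slowest is E at 0.5 chords/bar.

Section E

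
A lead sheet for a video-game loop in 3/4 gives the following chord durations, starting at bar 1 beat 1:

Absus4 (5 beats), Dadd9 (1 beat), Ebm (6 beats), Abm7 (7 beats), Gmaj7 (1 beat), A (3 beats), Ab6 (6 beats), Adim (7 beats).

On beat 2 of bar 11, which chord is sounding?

Adim

Beat 2 of bar 11 is beat (11−1)×3 + 2 = 32 overall.
Running totals: Absus4 ends at 5, Dadd9 ends at 6, Ebm ends at 12, Abm7 ends at 19, Gmaj7 ends at 20, A ends at 23, Ab6 ends at 29, Adim ends at 36.
Beat 32 falls within Adim.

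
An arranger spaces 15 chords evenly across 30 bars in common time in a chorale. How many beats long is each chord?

8 beats

30 bars × 4 beats/bar = 120 beats total.
120 beats ÷ 15 chords = 8 beats per chord.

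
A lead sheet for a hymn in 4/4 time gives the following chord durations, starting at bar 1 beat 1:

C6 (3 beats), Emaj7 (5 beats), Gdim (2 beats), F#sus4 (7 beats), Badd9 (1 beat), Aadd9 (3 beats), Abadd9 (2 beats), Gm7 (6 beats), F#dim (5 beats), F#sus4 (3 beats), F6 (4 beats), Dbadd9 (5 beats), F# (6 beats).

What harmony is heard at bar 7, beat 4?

Gm7

Beat 4 of bar 7 is beat (7−1)×4 + 4 = 28 overall.
Running totals: C6 ends at 3, Emaj7 ends at 8, Gdim ends at 10, F#sus4 ends at 17, Badd9 ends at 18, Aadd9 ends at 21, Abadd9 ends at 23, Gm7 ends at 29.
Beat 28 falls within Gm7.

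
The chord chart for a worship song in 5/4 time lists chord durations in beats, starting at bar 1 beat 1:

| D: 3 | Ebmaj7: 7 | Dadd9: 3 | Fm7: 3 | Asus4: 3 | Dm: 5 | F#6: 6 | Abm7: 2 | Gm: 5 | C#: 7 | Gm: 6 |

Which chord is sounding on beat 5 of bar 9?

Beat 5 of bar 9 is beat (9−1)×5 + 5 = 45 overall.
Running totals: D ends at 3, Ebmaj7 ends at 10, Dadd9 ends at 13, Fm7 ends at 16, Asus4 ends at 19, Dm ends at 24, F#6 ends at 30, Abm7 ends at 32, Gm ends at 37, C# ends at 44, Gm ends at 50.
Beat 45 falls within Gm.

Gm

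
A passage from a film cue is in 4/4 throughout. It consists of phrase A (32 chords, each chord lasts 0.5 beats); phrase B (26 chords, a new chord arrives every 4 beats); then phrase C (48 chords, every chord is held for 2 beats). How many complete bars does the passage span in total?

54 bars

A: 32 × 0.5 = 16 beats = 4 bars.
B: 26 × 4 = 104 beats = 26 bars.
C: 48 × 2 = 96 beats = 24 bars.
Total: 4 + 26 + 24 = 54 bars.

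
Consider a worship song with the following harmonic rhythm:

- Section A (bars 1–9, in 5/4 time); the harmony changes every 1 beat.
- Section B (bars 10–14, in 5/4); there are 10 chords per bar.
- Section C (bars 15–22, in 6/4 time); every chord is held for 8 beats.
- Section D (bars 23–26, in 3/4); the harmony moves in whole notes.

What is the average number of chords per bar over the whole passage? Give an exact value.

4 chords per bar

A: 9 × 5 = 45 beats ÷ 1 = 45 chords.
B: 5 × 5 = 25 beats ÷ 0.5 = 50 chords.
C: 8 × 6 = 48 beats ÷ 8 = 6 chords.
D: 4 × 3 = 12 beats ÷ 4 = 3 chords.
Overall: 104 chords over 26 bars → 104/26 = 4 chords per bar.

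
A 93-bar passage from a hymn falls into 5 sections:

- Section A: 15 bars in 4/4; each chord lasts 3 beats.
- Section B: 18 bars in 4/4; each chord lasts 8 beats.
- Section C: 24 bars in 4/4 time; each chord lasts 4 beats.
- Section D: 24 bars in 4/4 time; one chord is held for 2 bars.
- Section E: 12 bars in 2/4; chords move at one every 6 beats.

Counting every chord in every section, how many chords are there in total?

A: 15 bars × 4 beats = 60 beats; 3 beats/chord → 20 chords.
B: 18 bars × 4 beats = 72 beats; 8 beats/chord → 9 chords.
C: 24 bars × 4 beats = 96 beats; 4 beats/chord → 24 chords.
D: 24 bars × 4 beats = 96 beats; 8 beats/chord → 12 chords.
E: 12 bars × 2 beats = 24 beats; 6 beats/chord → 4 chords.
Total: 20 + 9 + 24 + 12 + 4 = 69.

69 chords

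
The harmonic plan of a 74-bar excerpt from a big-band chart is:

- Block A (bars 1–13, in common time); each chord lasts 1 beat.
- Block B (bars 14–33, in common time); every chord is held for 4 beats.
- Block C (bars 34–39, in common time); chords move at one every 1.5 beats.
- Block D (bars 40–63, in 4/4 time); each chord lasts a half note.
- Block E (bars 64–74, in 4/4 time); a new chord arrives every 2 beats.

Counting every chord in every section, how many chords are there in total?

158 chords

A: 13 bars × 4 beats = 52 beats; 1 beat/chord → 52 chords.
B: 20 bars × 4 beats = 80 beats; 4 beats/chord → 20 chords.
C: 6 bars × 4 beats = 24 beats; 1.5 beats/chord → 16 chords.
D: 24 bars × 4 beats = 96 beats; 2 beats/chord → 48 chords.
E: 11 bars × 4 beats = 44 beats; 2 beats/chord → 22 chords.
Total: 52 + 20 + 16 + 48 + 22 = 158.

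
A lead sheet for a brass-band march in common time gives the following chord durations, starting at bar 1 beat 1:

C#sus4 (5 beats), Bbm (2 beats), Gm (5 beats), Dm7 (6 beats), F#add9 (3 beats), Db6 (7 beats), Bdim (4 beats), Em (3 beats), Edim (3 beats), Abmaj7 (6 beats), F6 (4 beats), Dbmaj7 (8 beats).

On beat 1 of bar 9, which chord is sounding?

Beat 1 of bar 9 is beat (9−1)×4 + 1 = 33 overall.
Running totals: C#sus4 ends at 5, Bbm ends at 7, Gm ends at 12, Dm7 ends at 18, F#add9 ends at 21, Db6 ends at 28, Bdim ends at 32, Em ends at 35.
Beat 33 falls within Em.

Em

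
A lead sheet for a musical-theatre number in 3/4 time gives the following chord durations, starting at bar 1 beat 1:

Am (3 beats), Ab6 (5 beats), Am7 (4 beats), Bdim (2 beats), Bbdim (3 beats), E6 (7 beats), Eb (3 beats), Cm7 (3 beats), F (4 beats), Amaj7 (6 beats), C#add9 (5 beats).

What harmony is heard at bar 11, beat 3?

Beat 3 of bar 11 is beat (11−1)×3 + 3 = 33 overall.
Running totals: Am ends at 3, Ab6 ends at 8, Am7 ends at 12, Bdim ends at 14, Bbdim ends at 17, E6 ends at 24, Eb ends at 27, Cm7 ends at 30, F ends at 34.
Beat 33 falls within F.

F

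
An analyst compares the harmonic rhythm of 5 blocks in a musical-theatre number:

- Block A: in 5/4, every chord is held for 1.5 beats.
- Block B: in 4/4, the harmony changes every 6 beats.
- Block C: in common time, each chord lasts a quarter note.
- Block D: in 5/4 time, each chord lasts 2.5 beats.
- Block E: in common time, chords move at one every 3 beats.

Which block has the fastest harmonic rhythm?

A: 5/1.5 = 10/3 chords/bar.
B: 4/6 = 2/3 chords/bar.
C: 4/1 = 4 chords/bar.
D: 5/2.5 = 2 chords/bar.
E: 4/3 = 4/3 chords/bar.
Fastest is C at 4 chords/bar.

Block C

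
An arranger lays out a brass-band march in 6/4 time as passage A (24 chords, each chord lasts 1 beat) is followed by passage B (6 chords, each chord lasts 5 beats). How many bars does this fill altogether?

A: 24 × 1 = 24 beats = 4 bars.
B: 6 × 5 = 30 beats = 5 bars.
Total: 4 + 5 = 9 bars.

9 bars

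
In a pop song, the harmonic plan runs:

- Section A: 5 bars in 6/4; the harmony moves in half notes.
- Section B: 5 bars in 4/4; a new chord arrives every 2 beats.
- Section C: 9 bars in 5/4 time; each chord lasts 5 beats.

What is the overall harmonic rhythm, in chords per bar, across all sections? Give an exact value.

A: 5 × 6 = 30 beats ÷ 2 = 15 chords.
B: 5 × 4 = 20 beats ÷ 2 = 10 chords.
C: 9 × 5 = 45 beats ÷ 5 = 9 chords.
Overall: 34 chords over 19 bars → 34/19 = 34/19 chords per bar.

34/19 chords per bar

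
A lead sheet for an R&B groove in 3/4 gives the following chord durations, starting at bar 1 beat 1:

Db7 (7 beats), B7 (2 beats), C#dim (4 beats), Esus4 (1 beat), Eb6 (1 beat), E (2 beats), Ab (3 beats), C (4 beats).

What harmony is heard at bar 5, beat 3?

Beat 3 of bar 5 is beat (5−1)×3 + 3 = 15 overall.
Running totals: Db7 ends at 7, B7 ends at 9, C#dim ends at 13, Esus4 ends at 14, Eb6 ends at 15.
Beat 15 falls within Eb6.

Eb6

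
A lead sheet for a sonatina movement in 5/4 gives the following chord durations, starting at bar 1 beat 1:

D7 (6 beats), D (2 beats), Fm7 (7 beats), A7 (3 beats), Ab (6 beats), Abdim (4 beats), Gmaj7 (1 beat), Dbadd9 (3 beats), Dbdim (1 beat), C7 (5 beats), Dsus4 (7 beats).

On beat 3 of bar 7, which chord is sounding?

Dbdim

Beat 3 of bar 7 is beat (7−1)×5 + 3 = 33 overall.
Running totals: D7 ends at 6, D ends at 8, Fm7 ends at 15, A7 ends at 18, Ab ends at 24, Abdim ends at 28, Gmaj7 ends at 29, Dbadd9 ends at 32, Dbdim ends at 33.
Beat 33 falls within Dbdim.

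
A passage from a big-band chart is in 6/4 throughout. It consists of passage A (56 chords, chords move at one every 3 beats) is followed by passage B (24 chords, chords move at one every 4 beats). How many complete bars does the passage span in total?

A: 56 × 3 = 168 beats = 28 bars.
B: 24 × 4 = 96 beats = 16 bars.
Total: 28 + 16 = 44 bars.

44 bars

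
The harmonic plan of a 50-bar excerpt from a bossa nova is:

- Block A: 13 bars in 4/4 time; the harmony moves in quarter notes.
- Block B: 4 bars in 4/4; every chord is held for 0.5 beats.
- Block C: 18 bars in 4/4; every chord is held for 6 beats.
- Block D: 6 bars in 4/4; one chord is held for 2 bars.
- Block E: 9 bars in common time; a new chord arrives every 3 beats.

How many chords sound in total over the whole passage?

A: 13·4 = 52 beats, 52/1 = 52 chords.
B: 4·4 = 16 beats, 16/0.5 = 32 chords.
C: 18·4 = 72 beats, 72/6 = 12 chords.
D: 6·4 = 24 beats, 24/8 = 3 chords.
E: 9·4 = 36 beats, 36/3 = 12 chords.
Total: 52 + 32 + 12 + 3 + 12 = 111.

111 chords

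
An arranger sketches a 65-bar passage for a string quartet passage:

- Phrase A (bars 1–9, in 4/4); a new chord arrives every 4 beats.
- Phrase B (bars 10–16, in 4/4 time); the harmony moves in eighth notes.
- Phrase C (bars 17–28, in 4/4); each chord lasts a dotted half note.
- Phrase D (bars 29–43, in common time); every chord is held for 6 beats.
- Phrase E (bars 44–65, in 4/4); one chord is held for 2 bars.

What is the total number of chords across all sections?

102 chords

A: 9 bars × 4 beats = 36 beats; 4 beats/chord → 9 chords.
B: 7 bars × 4 beats = 28 beats; 0.5 beats/chord → 56 chords.
C: 12 bars × 4 beats = 48 beats; 3 beats/chord → 16 chords.
D: 15 bars × 4 beats = 60 beats; 6 beats/chord → 10 chords.
E: 22 bars × 4 beats = 88 beats; 8 beats/chord → 11 chords.
Total: 9 + 56 + 16 + 10 + 11 = 102.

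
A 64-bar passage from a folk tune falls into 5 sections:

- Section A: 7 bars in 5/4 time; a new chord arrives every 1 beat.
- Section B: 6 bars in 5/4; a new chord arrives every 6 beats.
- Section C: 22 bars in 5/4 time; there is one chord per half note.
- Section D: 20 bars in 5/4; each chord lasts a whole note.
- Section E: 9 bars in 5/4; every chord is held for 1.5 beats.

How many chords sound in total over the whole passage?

A: 7 bars × 5 beats = 35 beats; 1 beat/chord → 35 chords.
B: 6 bars × 5 beats = 30 beats; 6 beats/chord → 5 chords.
C: 22 bars × 5 beats = 110 beats; 2 beats/chord → 55 chords.
D: 20 bars × 5 beats = 100 beats; 4 beats/chord → 25 chords.
E: 9 bars × 5 beats = 45 beats; 1.5 beats/chord → 30 chords.
Total: 35 + 5 + 55 + 25 + 30 = 150.

150 chords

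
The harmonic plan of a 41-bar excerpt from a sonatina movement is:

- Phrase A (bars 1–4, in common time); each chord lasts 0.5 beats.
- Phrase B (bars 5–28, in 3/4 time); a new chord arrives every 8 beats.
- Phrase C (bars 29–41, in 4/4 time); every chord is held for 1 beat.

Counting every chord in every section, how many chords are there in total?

93 chords

A: 4·4 = 16 beats, 16/0.5 = 32 chords.
B: 24·3 = 72 beats, 72/8 = 9 chords.
C: 13·4 = 52 beats, 52/1 = 52 chords.
Total: 32 + 9 + 52 = 93.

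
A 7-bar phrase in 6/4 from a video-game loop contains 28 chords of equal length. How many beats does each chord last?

1.5 beats

7 bars × 6 beats/bar = 42 beats total.
42 beats ÷ 28 chords = 1.5 beats per chord.
(That is a dotted quarter note.)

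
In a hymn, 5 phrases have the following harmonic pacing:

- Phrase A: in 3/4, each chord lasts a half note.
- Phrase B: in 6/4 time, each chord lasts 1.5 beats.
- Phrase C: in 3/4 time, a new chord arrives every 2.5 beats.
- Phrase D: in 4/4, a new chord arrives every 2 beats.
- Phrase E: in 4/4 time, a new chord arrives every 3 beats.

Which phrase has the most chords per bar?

A: 3/2 = 1.5 chords/bar.
B: 6/1.5 = 4 chords/bar.
C: 3/2.5 = 1.2 chords/bar.
D: 4/2 = 2 chords/bar.
E: 4/3 = 4/3 chords/bar.
Fastest is B at 4 chords/bar.

Phrase B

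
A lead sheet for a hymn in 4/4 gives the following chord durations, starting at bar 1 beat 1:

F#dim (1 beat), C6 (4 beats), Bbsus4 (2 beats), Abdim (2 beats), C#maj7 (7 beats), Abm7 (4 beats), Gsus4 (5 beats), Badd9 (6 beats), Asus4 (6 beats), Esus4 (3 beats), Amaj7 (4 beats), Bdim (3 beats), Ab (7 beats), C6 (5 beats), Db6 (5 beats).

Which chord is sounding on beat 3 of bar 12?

Bdim

Beat 3 of bar 12 is beat (12−1)×4 + 3 = 47 overall.
Running totals: F#dim ends at 1, C6 ends at 5, Bbsus4 ends at 7, Abdim ends at 9, C#maj7 ends at 16, Abm7 ends at 20, Gsus4 ends at 25, Badd9 ends at 31, Asus4 ends at 37, Esus4 ends at 40, Amaj7 ends at 44, Bdim ends at 47.
Beat 47 falls within Bdim.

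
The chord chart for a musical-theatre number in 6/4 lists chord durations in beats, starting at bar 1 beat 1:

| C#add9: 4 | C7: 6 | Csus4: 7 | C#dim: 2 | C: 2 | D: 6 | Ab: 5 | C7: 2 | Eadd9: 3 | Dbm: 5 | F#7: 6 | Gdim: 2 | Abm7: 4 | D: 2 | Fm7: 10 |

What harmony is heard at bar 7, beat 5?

Beat 5 of bar 7 is beat (7−1)×6 + 5 = 41 overall.
Running totals: C#add9 ends at 4, C7 ends at 10, Csus4 ends at 17, C#dim ends at 19, C ends at 21, D ends at 27, Ab ends at 32, C7 ends at 34, Eadd9 ends at 37, Dbm ends at 42.
Beat 41 falls within Dbm.

Dbm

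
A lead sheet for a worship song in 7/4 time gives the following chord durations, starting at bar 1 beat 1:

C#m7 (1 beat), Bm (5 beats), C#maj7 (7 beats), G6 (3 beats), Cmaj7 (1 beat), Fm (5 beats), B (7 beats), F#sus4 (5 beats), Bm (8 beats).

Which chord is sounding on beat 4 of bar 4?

Beat 4 of bar 4 is beat (4−1)×7 + 4 = 25 overall.
Running totals: C#m7 ends at 1, Bm ends at 6, C#maj7 ends at 13, G6 ends at 16, Cmaj7 ends at 17, Fm ends at 22, B ends at 29.
Beat 25 falls within B.

B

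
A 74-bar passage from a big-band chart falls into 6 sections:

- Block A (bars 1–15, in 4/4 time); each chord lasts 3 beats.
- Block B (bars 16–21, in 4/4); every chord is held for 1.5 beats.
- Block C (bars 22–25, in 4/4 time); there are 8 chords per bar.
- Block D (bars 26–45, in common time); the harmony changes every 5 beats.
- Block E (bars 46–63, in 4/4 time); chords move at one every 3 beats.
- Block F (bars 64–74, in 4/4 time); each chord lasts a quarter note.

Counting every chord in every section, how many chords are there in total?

A: 15 bars × 4 beats = 60 beats; 3 beats/chord → 20 chords.
B: 6 bars × 4 beats = 24 beats; 1.5 beats/chord → 16 chords.
C: 4 bars × 4 beats = 16 beats; 0.5 beats/chord → 32 chords.
D: 20 bars × 4 beats = 80 beats; 5 beats/chord → 16 chords.
E: 18 bars × 4 beats = 72 beats; 3 beats/chord → 24 chords.
F: 11 bars × 4 beats = 44 beats; 1 beat/chord → 44 chords.
Total: 20 + 16 + 32 + 16 + 24 + 44 = 152.

152 chords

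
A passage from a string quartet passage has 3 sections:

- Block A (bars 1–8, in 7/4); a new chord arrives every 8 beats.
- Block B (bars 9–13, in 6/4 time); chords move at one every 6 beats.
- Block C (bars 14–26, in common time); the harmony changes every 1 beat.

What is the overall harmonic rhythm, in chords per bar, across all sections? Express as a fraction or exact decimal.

32/13 chords per bar

A: 8 bars of 7 beats is 56 beats; at 8 beats each that's 7 chords.
B: 5 bars of 6 beats is 30 beats; at 6 beats each that's 5 chords.
C: 13 bars of 4 beats is 52 beats; at 1 beat each that's 52 chords.
Overall: 64 chords over 26 bars → 64/26 = 32/13 chords per bar.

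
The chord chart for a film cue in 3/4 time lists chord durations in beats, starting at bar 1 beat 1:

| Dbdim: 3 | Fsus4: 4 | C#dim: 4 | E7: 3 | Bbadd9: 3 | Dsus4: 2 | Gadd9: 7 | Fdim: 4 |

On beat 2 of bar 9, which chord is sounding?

Gadd9

Beat 2 of bar 9 is beat (9−1)×3 + 2 = 26 overall.
Running totals: Dbdim ends at 3, Fsus4 ends at 7, C#dim ends at 11, E7 ends at 14, Bbadd9 ends at 17, Dsus4 ends at 19, Gadd9 ends at 26.
Beat 26 falls within Gadd9.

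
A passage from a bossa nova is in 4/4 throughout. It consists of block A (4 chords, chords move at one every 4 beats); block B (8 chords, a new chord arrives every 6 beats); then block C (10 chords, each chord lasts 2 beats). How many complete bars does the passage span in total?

A: 4 × 4 = 16 beats = 4 bars.
B: 8 × 6 = 48 beats = 12 bars.
C: 10 × 2 = 20 beats = 5 bars.
Total: 4 + 12 + 5 = 21 bars.

21 bars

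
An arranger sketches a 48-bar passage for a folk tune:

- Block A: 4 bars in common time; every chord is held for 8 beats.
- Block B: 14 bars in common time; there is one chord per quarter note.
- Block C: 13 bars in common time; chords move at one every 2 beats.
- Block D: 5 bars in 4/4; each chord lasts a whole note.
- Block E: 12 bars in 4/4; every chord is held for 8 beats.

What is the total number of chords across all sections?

A: 4 bars × 4 beats = 16 beats; 8 beats/chord → 2 chords.
B: 14 bars × 4 beats = 56 beats; 1 beat/chord → 56 chords.
C: 13 bars × 4 beats = 52 beats; 2 beats/chord → 26 chords.
D: 5 bars × 4 beats = 20 beats; 4 beats/chord → 5 chords.
E: 12 bars × 4 beats = 48 beats; 8 beats/chord → 6 chords.
Total: 2 + 56 + 26 + 5 + 6 = 95.

95 chords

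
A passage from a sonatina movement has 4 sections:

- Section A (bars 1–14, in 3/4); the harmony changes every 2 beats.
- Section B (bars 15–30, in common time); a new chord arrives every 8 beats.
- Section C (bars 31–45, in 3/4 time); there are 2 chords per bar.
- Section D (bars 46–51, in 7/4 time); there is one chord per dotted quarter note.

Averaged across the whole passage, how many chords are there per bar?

A: 14 bars of 3 beats is 42 beats; at 2 beats each that's 21 chords.
B: 16 bars of 4 beats is 64 beats; at 8 beats each that's 8 chords.
C: 15 bars of 3 beats is 45 beats; at 1.5 beats each that's 30 chords.
D: 6 bars of 7 beats is 42 beats; at 1.5 beats each that's 28 chords.
Overall: 87 chords over 51 bars → 87/51 = 29/17 chords per bar.

29/17 chords per bar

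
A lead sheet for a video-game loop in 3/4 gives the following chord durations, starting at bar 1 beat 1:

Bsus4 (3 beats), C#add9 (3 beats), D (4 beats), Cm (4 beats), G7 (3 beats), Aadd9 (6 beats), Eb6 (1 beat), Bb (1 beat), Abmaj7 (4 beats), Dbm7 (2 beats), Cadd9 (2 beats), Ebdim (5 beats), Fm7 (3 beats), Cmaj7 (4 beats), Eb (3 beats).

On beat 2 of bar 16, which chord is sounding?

Eb

Beat 2 of bar 16 is beat (16−1)×3 + 2 = 47 overall.
Running totals: Bsus4 ends at 3, C#add9 ends at 6, D ends at 10, Cm ends at 14, G7 ends at 17, Aadd9 ends at 23, Eb6 ends at 24, Bb ends at 25, Abmaj7 ends at 29, Dbm7 ends at 31, Cadd9 ends at 33, Ebdim ends at 38, Fm7 ends at 41, Cmaj7 ends at 45, Eb ends at 48.
Beat 47 falls within Eb.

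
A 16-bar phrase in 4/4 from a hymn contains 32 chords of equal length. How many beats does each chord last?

2 beats

16 bars × 4 beats/bar = 64 beats total.
64 beats ÷ 32 chords = 2 beats per chord.
(That is a half note.)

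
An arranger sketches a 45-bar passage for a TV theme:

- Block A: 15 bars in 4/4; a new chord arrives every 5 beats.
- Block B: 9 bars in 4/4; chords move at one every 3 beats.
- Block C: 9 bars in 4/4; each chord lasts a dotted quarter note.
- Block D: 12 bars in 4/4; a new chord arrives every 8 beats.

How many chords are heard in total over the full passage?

54 chords

A: 15 bars × 4 beats = 60 beats; 5 beats/chord → 12 chords.
B: 9 bars × 4 beats = 36 beats; 3 beats/chord → 12 chords.
C: 9 bars × 4 beats = 36 beats; 1.5 beats/chord → 24 chords.
D: 12 bars × 4 beats = 48 beats; 8 beats/chord → 6 chords.
Total: 12 + 12 + 24 + 6 = 54.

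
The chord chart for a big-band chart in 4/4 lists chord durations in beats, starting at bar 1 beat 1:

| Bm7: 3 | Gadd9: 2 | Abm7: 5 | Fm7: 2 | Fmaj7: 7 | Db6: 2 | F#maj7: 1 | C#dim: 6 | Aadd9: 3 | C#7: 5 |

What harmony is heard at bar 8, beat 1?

Beat 1 of bar 8 is beat (8−1)×4 + 1 = 29 overall.
Running totals: Bm7 ends at 3, Gadd9 ends at 5, Abm7 ends at 10, Fm7 ends at 12, Fmaj7 ends at 19, Db6 ends at 21, F#maj7 ends at 22, C#dim ends at 28, Aadd9 ends at 31.
Beat 29 falls within Aadd9.

Aadd9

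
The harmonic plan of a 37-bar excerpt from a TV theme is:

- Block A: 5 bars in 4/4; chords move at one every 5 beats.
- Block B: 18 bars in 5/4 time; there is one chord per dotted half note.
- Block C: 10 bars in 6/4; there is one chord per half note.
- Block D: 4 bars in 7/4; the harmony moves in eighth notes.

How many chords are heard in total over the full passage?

120 chords

A: 5·4 = 20 beats, 20/5 = 4 chords.
B: 18·5 = 90 beats, 90/3 = 30 chords.
C: 10·6 = 60 beats, 60/2 = 30 chords.
D: 4·7 = 28 beats, 28/0.5 = 56 chords.
Total: 4 + 30 + 30 + 56 = 120.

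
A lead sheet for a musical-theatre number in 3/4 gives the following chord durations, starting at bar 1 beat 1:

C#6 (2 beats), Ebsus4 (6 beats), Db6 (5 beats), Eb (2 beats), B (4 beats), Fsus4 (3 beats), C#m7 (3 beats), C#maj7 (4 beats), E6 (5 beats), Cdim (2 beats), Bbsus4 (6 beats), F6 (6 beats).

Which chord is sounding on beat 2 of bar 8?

C#m7

Beat 2 of bar 8 is beat (8−1)×3 + 2 = 23 overall.
Running totals: C#6 ends at 2, Ebsus4 ends at 8, Db6 ends at 13, Eb ends at 15, B ends at 19, Fsus4 ends at 22, C#m7 ends at 25.
Beat 23 falls within C#m7.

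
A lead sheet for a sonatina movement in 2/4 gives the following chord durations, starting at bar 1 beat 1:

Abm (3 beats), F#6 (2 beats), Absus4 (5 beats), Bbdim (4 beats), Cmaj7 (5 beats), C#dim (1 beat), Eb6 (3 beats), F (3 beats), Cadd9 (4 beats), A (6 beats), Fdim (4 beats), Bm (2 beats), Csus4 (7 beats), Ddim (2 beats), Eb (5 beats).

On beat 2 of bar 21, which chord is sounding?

Beat 2 of bar 21 is beat (21−1)×2 + 2 = 42 overall.
Running totals: Abm ends at 3, F#6 ends at 5, Absus4 ends at 10, Bbdim ends at 14, Cmaj7 ends at 19, C#dim ends at 20, Eb6 ends at 23, F ends at 26, Cadd9 ends at 30, A ends at 36, Fdim ends at 40, Bm ends at 42.
Beat 42 falls within Bm.

Bm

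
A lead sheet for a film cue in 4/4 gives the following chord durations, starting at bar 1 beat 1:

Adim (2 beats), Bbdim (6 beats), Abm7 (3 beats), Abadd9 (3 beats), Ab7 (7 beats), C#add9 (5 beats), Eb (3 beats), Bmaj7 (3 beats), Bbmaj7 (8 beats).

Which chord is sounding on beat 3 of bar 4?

Ab7

Beat 3 of bar 4 is beat (4−1)×4 + 3 = 15 overall.
Running totals: Adim ends at 2, Bbdim ends at 8, Abm7 ends at 11, Abadd9 ends at 14, Ab7 ends at 21.
Beat 15 falls within Ab7.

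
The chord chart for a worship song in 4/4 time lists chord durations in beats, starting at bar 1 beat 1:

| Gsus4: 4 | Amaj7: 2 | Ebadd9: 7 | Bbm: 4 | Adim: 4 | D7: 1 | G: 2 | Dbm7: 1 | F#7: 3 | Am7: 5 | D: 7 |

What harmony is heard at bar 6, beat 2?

D7

Beat 2 of bar 6 is beat (6−1)×4 + 2 = 22 overall.
Running totals: Gsus4 ends at 4, Amaj7 ends at 6, Ebadd9 ends at 13, Bbm ends at 17, Adim ends at 21, D7 ends at 22.
Beat 22 falls within D7.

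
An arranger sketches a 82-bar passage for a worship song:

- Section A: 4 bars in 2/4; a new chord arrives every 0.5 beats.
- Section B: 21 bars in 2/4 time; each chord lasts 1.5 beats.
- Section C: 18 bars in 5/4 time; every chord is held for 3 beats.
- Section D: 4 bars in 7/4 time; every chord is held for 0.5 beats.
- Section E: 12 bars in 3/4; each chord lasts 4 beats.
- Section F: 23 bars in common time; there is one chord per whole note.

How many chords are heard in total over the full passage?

162 chords

A: 4 bars × 2 beats = 8 beats; 0.5 beats/chord → 16 chords.
B: 21 bars × 2 beats = 42 beats; 1.5 beats/chord → 28 chords.
C: 18 bars × 5 beats = 90 beats; 3 beats/chord → 30 chords.
D: 4 bars × 7 beats = 28 beats; 0.5 beats/chord → 56 chords.
E: 12 bars × 3 beats = 36 beats; 4 beats/chord → 9 chords.
F: 23 bars × 4 beats = 92 beats; 4 beats/chord → 23 chords.
Total: 16 + 28 + 30 + 56 + 9 + 23 = 162.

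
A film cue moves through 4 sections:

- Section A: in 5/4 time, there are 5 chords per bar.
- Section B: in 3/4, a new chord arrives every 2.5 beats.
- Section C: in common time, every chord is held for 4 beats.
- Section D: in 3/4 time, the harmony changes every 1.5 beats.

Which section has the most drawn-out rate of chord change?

A: 5 beats/bar ÷ 1 beat/chord = 5 chords/bar.
B: 3 beats/bar ÷ 2.5 beats/chord = 1.2 chords/bar.
C: 4 beats/bar ÷ 4 beats/chord = 1 chord/bar.
D: 3 beats/bar ÷ 1.5 beats/chord = 2 chords/bar.
Slowest is C at 1 chords/bar.

Section C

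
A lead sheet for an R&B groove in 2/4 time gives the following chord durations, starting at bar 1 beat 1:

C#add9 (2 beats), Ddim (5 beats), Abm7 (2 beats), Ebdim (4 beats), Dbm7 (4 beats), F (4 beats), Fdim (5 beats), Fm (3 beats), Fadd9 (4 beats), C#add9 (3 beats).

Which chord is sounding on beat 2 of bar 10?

F

Beat 2 of bar 10 is beat (10−1)×2 + 2 = 20 overall.
Running totals: C#add9 ends at 2, Ddim ends at 7, Abm7 ends at 9, Ebdim ends at 13, Dbm7 ends at 17, F ends at 21.
Beat 20 falls within F.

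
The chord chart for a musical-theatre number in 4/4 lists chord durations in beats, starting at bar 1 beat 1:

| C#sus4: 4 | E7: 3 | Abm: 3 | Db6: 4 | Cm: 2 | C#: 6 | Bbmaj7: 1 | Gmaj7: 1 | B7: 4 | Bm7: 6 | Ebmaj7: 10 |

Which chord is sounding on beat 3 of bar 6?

Beat 3 of bar 6 is beat (6−1)×4 + 3 = 23 overall.
Running totals: C#sus4 ends at 4, E7 ends at 7, Abm ends at 10, Db6 ends at 14, Cm ends at 16, C# ends at 22, Bbmaj7 ends at 23.
Beat 23 falls within Bbmaj7.

Bbmaj7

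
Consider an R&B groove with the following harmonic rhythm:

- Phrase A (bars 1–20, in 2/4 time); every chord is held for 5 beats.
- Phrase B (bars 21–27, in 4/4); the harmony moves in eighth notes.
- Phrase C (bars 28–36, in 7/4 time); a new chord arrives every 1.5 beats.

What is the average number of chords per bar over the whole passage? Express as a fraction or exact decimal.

53/18 chords per bar

A: 20 × 2 = 40 beats ÷ 5 = 8 chords.
B: 7 × 4 = 28 beats ÷ 0.5 = 56 chords.
C: 9 × 7 = 63 beats ÷ 1.5 = 42 chords.
Overall: 106 chords over 36 bars → 106/36 = 53/18 chords per bar.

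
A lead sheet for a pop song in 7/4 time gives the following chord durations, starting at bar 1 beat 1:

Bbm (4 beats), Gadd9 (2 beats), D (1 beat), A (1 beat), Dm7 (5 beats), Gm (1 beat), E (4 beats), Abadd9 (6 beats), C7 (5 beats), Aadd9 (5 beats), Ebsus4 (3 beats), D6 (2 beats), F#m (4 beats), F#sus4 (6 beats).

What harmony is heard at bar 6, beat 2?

Beat 2 of bar 6 is beat (6−1)×7 + 2 = 37 overall.
Running totals: Bbm ends at 4, Gadd9 ends at 6, D ends at 7, A ends at 8, Dm7 ends at 13, Gm ends at 14, E ends at 18, Abadd9 ends at 24, C7 ends at 29, Aadd9 ends at 34, Ebsus4 ends at 37.
Beat 37 falls within Ebsus4.

Ebsus4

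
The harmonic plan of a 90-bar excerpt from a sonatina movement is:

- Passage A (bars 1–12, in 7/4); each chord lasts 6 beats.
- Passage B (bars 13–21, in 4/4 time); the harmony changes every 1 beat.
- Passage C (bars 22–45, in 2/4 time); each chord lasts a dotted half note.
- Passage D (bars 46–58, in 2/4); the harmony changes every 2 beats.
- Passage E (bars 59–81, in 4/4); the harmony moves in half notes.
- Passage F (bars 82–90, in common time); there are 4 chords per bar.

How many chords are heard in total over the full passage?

A has 84 beats and chords last 6 each, so 14 chords.
B has 36 beats and chords last 1 each, so 36 chords.
C has 48 beats and chords last 3 each, so 16 chords.
D has 26 beats and chords last 2 each, so 13 chords.
E has 92 beats and chords last 2 each, so 46 chords.
F has 36 beats and chords last 1 each, so 36 chords.
Total: 14 + 36 + 16 + 13 + 46 + 36 = 161.

161 chords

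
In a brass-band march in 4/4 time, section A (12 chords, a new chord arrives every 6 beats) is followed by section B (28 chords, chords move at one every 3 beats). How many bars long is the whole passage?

A: 12 × 6 = 72 beats = 18 bars.
B: 28 × 3 = 84 beats = 21 bars.
Total: 18 + 21 = 39 bars.

39 bars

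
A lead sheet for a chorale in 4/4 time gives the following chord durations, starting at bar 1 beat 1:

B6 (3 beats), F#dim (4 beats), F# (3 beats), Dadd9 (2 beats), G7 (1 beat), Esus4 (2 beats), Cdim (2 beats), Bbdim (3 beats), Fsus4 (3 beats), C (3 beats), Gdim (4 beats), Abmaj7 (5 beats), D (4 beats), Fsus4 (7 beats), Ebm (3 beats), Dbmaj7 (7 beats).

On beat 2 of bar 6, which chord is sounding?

Fsus4

Beat 2 of bar 6 is beat (6−1)×4 + 2 = 22 overall.
Running totals: B6 ends at 3, F#dim ends at 7, F# ends at 10, Dadd9 ends at 12, G7 ends at 13, Esus4 ends at 15, Cdim ends at 17, Bbdim ends at 20, Fsus4 ends at 23.
Beat 22 falls within Fsus4.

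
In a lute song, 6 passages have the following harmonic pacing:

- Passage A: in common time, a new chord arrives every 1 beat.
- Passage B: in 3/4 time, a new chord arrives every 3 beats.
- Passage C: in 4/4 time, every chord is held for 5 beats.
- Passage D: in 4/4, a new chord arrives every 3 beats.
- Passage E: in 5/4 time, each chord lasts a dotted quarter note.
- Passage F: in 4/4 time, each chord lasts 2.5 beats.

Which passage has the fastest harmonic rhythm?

Passage A

A: each chord is 1 beat in 4/4, so 4 per bar.
B: each chord is 3 beats in 3/4, so 1 per bar.
C: each chord is 5 beats in 4/4, so 0.8 per bar.
D: each chord is 3 beats in 4/4, so 4/3 per bar.
E: each chord is 1.5 beats in 5/4, so 10/3 per bar.
F: each chord is 2.5 beats in 4/4, so 1.6 per bar.
Fastest is A at 4 chords/bar.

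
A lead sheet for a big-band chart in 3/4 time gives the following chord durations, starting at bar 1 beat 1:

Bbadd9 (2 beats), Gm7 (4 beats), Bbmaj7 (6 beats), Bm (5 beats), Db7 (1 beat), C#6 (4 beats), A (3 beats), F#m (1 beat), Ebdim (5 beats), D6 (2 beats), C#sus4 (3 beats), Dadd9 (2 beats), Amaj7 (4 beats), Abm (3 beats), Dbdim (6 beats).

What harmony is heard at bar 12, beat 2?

Beat 2 of bar 12 is beat (12−1)×3 + 2 = 35 overall.
Running totals: Bbadd9 ends at 2, Gm7 ends at 6, Bbmaj7 ends at 12, Bm ends at 17, Db7 ends at 18, C#6 ends at 22, A ends at 25, F#m ends at 26, Ebdim ends at 31, D6 ends at 33, C#sus4 ends at 36.
Beat 35 falls within C#sus4.

C#sus4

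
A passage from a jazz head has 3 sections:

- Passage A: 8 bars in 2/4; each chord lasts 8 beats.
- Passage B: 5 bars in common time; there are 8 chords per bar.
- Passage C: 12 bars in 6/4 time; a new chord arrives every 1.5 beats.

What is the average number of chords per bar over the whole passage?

A: 8 × 2 = 16 beats ÷ 8 = 2 chords.
B: 5 × 4 = 20 beats ÷ 0.5 = 40 chords.
C: 12 × 6 = 72 beats ÷ 1.5 = 48 chords.
Overall: 90 chords over 25 bars → 90/25 = 3.6 chords per bar.

3.6 chords per bar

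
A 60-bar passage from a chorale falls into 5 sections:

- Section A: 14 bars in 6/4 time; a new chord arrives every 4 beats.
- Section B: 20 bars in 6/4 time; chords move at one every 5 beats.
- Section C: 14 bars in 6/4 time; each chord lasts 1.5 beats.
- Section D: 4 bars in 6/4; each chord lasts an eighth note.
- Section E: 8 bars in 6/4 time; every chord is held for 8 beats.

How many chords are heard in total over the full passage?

A: 14·6 = 84 beats, 84/4 = 21 chords.
B: 20·6 = 120 beats, 120/5 = 24 chords.
C: 14·6 = 84 beats, 84/1.5 = 56 chords.
D: 4·6 = 24 beats, 24/0.5 = 48 chords.
E: 8·6 = 48 beats, 48/8 = 6 chords.
Total: 21 + 24 + 56 + 48 + 6 = 155.

155 chords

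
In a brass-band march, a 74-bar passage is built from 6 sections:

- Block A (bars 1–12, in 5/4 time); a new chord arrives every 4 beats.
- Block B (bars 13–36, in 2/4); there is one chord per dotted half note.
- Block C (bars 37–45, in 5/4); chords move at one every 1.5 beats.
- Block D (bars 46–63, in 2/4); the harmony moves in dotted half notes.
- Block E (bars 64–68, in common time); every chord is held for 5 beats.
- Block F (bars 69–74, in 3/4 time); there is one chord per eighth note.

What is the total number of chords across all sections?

A: 12·5 = 60 beats, 60/4 = 15 chords.
B: 24·2 = 48 beats, 48/3 = 16 chords.
C: 9·5 = 45 beats, 45/1.5 = 30 chords.
D: 18·2 = 36 beats, 36/3 = 12 chords.
E: 5·4 = 20 beats, 20/5 = 4 chords.
F: 6·3 = 18 beats, 18/0.5 = 36 chords.
Total: 15 + 16 + 30 + 12 + 4 + 36 = 113.

113 chords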